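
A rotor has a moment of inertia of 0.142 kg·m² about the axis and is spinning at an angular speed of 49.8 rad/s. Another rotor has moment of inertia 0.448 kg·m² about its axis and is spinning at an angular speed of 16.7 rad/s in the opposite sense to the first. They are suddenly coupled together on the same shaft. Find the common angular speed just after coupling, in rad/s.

No external torque acts about the common axis, so total angular momentum is conserved.
Taking A's sense as positive: L = (0.1420)(49.8) − (0.4480)(16.7) = -0.4100 kg·m²·rad/s.
Combined I = 0.1420 + 0.4480 = 0.5900 kg·m².
ω_f = L / I = -0.4100 / 0.5900 = -0.6949 rad/s.

|ω_f| ≈ 0.695 rad/s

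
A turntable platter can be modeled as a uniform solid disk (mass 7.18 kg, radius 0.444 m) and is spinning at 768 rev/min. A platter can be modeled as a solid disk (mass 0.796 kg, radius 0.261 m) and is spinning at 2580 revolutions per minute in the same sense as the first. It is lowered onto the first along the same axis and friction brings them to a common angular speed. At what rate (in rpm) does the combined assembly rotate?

The coupling torques are internal; angular momentum about the shared axis is conserved.
Moments of inertia: I_A = ½(7.18)(0.444)² = 0.7077 kg·m²; I_B = ½(0.796)(0.261)² = 0.02711 kg·m².
Taking A's sense as positive: L = (0.7077)(768) + (0.02711)(2580) = 613.5 kg·m²·rpm.
Combined I = 0.7077 + 0.02711 = 0.7348 kg·m².
ω_f = L / I = 613.5 / 0.7348 = 834.9 rpm.

|ω_f| ≈ 835 rpm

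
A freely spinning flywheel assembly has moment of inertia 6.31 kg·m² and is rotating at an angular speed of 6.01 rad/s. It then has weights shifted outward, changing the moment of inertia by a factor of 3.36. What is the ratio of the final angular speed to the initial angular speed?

ω₂/ω₁ ≈ 0.298

Angular momentum about the spin axis is conserved since the torque about it is zero.
I₂ = 3.36 × 6.31 = 21.20 kg·m².
ω₂/ω₁ = I₁/I₂ = 6.310 / 21.20 = 0.2976.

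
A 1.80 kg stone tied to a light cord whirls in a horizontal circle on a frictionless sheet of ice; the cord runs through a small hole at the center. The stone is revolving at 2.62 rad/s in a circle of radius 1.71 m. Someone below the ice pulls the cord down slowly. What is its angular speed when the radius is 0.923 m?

ω₂ ≈ 8.99 rad/s

The constraining force is radial, so m r² ω about the center is conserved.
ω₂ = ω₁ (r₁/r₂)² = (2.62)(1.71/0.923)² = 8.993 rad/s.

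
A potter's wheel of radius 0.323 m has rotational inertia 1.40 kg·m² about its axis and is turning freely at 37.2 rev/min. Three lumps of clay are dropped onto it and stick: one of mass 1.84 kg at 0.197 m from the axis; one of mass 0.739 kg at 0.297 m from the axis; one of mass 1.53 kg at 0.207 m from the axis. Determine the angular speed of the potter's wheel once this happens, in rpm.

ω_f ≈ 32.5 rpm

No external torque acts about the axis; L_before = L_after.
Added inertia Σmr² = (1.84)(0.197)² + (0.739)(0.297)² + (1.53)(0.207)² = 0.2022 kg·m²; I_f = 1.400 + 0.2022 = 1.602 kg·m².
ω_f = I_p ω_i / I_f = (1.400)(37.2) / 1.602 = 32.51 rpm.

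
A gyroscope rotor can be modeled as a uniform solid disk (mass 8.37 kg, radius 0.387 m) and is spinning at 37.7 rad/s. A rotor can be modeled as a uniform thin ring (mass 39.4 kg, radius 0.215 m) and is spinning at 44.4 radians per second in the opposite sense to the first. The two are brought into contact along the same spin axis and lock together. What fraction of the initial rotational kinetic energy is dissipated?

No external torque acts about the common axis, so total angular momentum is conserved.
Moments of inertia: I_A = ½(8.37)(0.387)² = 0.6268 kg·m²; I_B = (39.4)(0.215)² = 1.821 kg·m².
Taking A's sense as positive: L = (0.6268)(37.7) − (1.821)(44.4) = -57.23 kg·m²·rad/s.
Combined I = 0.6268 + 1.821 = 2.448 kg·m².
ω_f = L / I = -57.23 / 2.448 = -23.38 rad/s.
KE_i = ½ΣIω² = 2241 J; KE_f = ½(2.448)(23.38)² = 669.1 J.
Fraction dissipated = (KE_i − KE_f)/KE_i = 0.7014.

fraction ≈ 0.701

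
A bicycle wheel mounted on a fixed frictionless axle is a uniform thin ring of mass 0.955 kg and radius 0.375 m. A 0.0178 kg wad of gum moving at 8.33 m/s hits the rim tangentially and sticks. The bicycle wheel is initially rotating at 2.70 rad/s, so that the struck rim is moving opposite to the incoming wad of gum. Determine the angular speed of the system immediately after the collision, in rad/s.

The axle reaction passes through the axle and exerts no torque about it; angular momentum about the axle is conserved through the impact.
I_p = (0.955)(0.375)² = 0.1343 kg·m². Taking the sense of the wad of gum's angular momentum as positive, L_{wad} = m v R = (0.0178)(8.33)(0.375) = 0.05560 kg·m²/s.
L_i = −I_p ω_p + m v R = −(0.1343)(2.70) + 0.05560 = -0.3070 kg·m²/s.
After sticking, I_f = I_p + m R² = 0.1343 + (0.0178)(0.375)² = 0.1368 kg·m².
ω_f = L_i / I_f = -0.3070 / 0.1368 = -2.244 rad/s.

|ω_f| ≈ 2.24 rad/s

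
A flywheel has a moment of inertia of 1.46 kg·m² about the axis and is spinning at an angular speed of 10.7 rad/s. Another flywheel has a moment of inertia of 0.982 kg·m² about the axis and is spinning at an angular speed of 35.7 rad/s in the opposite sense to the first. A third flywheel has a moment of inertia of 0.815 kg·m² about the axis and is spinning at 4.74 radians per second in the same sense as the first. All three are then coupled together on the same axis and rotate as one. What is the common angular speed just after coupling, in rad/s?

No external torque acts about the common axis, so total angular momentum is conserved.
Taking A's sense as positive: L = (1.460)(10.7) − (0.9820)(35.7) + (0.8150)(4.74) = -15.57 kg·m²·rad/s.
Combined I = 1.460 + 0.9820 + 0.8150 = 3.257 kg·m².
ω_f = L / I = -15.57 / 3.257 = -4.781 rad/s.

|ω_f| ≈ 4.78 rad/s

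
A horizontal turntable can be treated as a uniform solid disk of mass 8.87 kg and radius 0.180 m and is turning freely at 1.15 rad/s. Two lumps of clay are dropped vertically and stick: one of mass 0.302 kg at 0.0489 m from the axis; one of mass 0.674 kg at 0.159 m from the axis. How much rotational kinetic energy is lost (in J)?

energy lost ≈ 0.0105 J

No external torque acts about the axis; L_before = L_after.
I_p = ½(8.87)(0.180)² = 0.1437 kg·m².
Added inertia Σmr² = (0.302)(0.0489)² + (0.674)(0.159)² = 0.01776 kg·m²; I_f = 0.1437 + 0.01776 = 0.1615 kg·m².
ω_f = I_p ω_i / I_f = (0.1437)(1.15) / 0.1615 = 1.023 rad/s.
KE_i = ½(0.1437)(1.150 rad/s)² = 0.09502 J; KE_f = ½(0.1615)(1.023)² = 0.08456 J.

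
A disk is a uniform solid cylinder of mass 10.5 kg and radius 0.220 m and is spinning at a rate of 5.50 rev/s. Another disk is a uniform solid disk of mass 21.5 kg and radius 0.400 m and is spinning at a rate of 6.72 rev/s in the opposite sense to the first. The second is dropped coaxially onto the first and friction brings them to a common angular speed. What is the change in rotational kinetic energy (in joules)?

No external torque acts about the common axis, so total angular momentum is conserved.
Moments of inertia: I_A = ½(10.5)(0.220)² = 0.2541 kg·m²; I_B = ½(21.5)(0.400)² = 1.720 kg·m².
Taking A's sense as positive: L = (0.2541)(5.50) − (1.720)(6.72) = -10.16 kg·m²·rev/s.
Combined I = 0.2541 + 1.720 = 1.974 kg·m².
ω_f = L / I = -10.16 / 1.974 = -5.147 rev/s.
KE_i = ½ΣIω² = 1685 J; KE_f = ½(1.974)(32.34)² = 1032 J.

ΔKE ≈ -653 J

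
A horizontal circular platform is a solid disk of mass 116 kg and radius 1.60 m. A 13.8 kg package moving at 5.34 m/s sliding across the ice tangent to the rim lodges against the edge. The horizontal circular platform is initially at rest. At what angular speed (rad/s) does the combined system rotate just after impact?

The axle reaction passes through the central axle and exerts no torque about it; angular momentum about the central axle is conserved through the impact.
I_p = ½(116)(1.60)² = 148.5 kg·m². Taking the sense of the package's angular momentum as positive, L_{package} = m v R = (13.8)(5.34)(1.60) = 117.9 kg·m²/s.
L_i = 0 + 117.9 = 117.9 kg·m²/s.
After sticking, I_f = I_p + m R² = 148.5 + (13.8)(1.60)² = 183.8 kg·m².
ω_f = L_i / I_f = 117.9 / 183.8 = 0.6415 rad/s.

|ω_f| ≈ 0.641 rad/s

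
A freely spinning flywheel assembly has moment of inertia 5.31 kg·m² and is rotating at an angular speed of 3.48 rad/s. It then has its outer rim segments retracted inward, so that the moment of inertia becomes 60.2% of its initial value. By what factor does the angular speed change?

Angular momentum about the spin axis is conserved since the torque about it is zero.
I₂ = 0.602 × 5.31 = 3.197 kg·m².
ω₂/ω₁ = I₁/I₂ = 5.310 / 3.197 = 1.661.

ω₂/ω₁ ≈ 1.66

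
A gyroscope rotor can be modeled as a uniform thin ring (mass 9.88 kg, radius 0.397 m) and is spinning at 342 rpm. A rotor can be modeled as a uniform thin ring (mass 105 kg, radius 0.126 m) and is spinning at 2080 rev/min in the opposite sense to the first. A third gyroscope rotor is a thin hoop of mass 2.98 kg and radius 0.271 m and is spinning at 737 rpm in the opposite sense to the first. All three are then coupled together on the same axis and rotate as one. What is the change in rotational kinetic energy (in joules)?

ΔKE ≈ -25900 J

The coupling torques are internal; angular momentum about the shared axis is conserved.
Moments of inertia: I_A = (9.88)(0.397)² = 1.557 kg·m²; I_B = (105)(0.126)² = 1.667 kg·m²; I_C = (2.98)(0.271)² = 0.2189 kg·m².
Taking A's sense as positive: L = (1.557)(342) − (1.667)(2080) − (0.2189)(737) = -3096 kg·m²·rpm.
Combined I = 1.557 + 1.667 + 0.2189 = 3.443 kg·m².
ω_f = L / I = -3096 / 3.443 = -899.2 rpm.
KE_i = ½ΣIω² = 41190 J; KE_f = ½(3.443)(94.17)² = 15270 J.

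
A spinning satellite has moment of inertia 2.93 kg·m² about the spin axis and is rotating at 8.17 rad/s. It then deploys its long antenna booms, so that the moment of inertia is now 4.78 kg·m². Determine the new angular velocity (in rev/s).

ω₂ ≈ 0.797 rev/s

Angular momentum about the spin axis is conserved since the torque about it is zero.
ω₂ = I₁ω₁ / I₂ = (2.930)(8.17 rad/s) / (4.780) = 5.008 rad/s = 0.7970 rev/s.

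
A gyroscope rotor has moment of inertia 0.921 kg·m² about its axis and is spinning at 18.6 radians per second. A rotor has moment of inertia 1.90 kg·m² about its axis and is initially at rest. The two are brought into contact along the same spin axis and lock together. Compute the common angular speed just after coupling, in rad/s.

|ω_f| ≈ 6.07 rad/s

No external torque acts about the common axis, so total angular momentum is conserved.
Taking A's sense as positive: L = (0.9210)(18.6) = 17.13 kg·m²·rad/s.
Combined I = 0.9210 + 1.900 = 2.821 kg·m².
ω_f = L / I = 17.13 / 2.821 = 6.073 rad/s.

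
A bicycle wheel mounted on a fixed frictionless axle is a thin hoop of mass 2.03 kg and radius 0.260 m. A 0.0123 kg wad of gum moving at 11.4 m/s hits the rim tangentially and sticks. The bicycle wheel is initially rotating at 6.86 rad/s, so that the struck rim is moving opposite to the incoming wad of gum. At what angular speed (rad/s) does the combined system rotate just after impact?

The axle reaction passes through the axle and exerts no torque about it; angular momentum about the axle is conserved through the impact.
I_p = (2.03)(0.260)² = 0.1372 kg·m². Taking the sense of the wad of gum's angular momentum as positive, L_{wad} = m v R = (0.0123)(11.4)(0.260) = 0.03646 kg·m²/s.
L_i = −I_p ω_p + m v R = −(0.1372)(6.86) + 0.03646 = -0.9049 kg·m²/s.
After sticking, I_f = I_p + m R² = 0.1372 + (0.0123)(0.260)² = 0.1381 kg·m².
ω_f = L_i / I_f = -0.9049 / 0.1381 = -6.555 rad/s.

|ω_f| ≈ 6.55 rad/s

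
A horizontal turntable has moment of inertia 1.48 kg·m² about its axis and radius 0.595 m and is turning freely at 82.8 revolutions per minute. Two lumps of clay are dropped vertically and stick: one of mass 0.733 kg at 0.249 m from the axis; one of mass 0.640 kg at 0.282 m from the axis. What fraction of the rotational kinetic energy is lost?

No external torque acts about the axis; L_before = L_after.
Added inertia Σmr² = (0.733)(0.249)² + (0.640)(0.282)² = 0.09634 kg·m²; I_f = 1.480 + 0.09634 = 1.576 kg·m².
ω_f = I_p ω_i / I_f = (1.480)(82.8) / 1.576 = 77.74 rpm.
KE_i = ½(1.480)(8.671 rad/s)² = 55.64 J; KE_f = ½(1.576)(8.141)² = 52.23 J.
Fraction lost = 0.06112.

fraction ≈ 0.0611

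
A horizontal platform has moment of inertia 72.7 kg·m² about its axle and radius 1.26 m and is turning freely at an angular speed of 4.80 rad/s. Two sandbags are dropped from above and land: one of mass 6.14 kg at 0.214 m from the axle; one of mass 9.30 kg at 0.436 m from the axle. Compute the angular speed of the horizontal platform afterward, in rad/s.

The added mass arrives with no angular momentum about the axle, and any external torque about the axle is negligible, so the system's angular momentum is conserved.
Added inertia Σmr² = (6.14)(0.214)² + (9.30)(0.436)² = 2.049 kg·m²; I_f = 72.70 + 2.049 = 74.75 kg·m².
ω_f = I_p ω_i / I_f = (72.70)(4.80) / 74.75 = 4.668 rad/s.

ω_f ≈ 4.67 rad/s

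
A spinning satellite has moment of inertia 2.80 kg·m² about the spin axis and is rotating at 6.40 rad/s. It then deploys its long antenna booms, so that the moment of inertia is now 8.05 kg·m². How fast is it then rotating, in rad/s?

Angular momentum about the spin axis is conserved since the torque about it is zero.
ω₂ = I₁ω₁ / I₂ = (2.800)(6.40 rad/s) / (8.050) = 2.226 rad/s.

ω₂ ≈ 2.23 rad/s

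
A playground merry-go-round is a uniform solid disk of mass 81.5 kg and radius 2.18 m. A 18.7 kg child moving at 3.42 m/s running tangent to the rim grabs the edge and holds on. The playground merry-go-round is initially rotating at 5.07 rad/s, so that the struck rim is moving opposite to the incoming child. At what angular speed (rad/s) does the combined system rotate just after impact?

About the axle the impulsive forces during the collision are internal, so angular momentum about that axis is conserved.
I_p = ½(81.5)(2.18)² = 193.7 kg·m². Taking the sense of the child's angular momentum as positive, L_{child} = m v R = (18.7)(3.42)(2.18) = 139.4 kg·m²/s.
L_i = −I_p ω_p + m v R = −(193.7)(5.07) + 139.4 = -842.4 kg·m²/s.
After sticking, I_f = I_p + m R² = 193.7 + (18.7)(2.18)² = 282.5 kg·m².
ω_f = L_i / I_f = -842.4 / 282.5 = -2.982 rad/s.

|ω_f| ≈ 2.98 rad/s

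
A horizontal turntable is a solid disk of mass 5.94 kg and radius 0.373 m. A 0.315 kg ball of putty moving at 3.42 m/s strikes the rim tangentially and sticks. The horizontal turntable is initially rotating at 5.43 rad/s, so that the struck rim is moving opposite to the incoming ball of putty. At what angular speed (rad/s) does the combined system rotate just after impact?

About the axle the impulsive forces during the collision are internal, so angular momentum about that axis is conserved.
I_p = ½(5.94)(0.373)² = 0.4132 kg·m². Taking the sense of the ball of putty's angular momentum as positive, L_{ball} = m v R = (0.315)(3.42)(0.373) = 0.4018 kg·m²/s.
L_i = −I_p ω_p + m v R = −(0.4132)(5.43) + 0.4018 = -1.842 kg·m²/s.
After sticking, I_f = I_p + m R² = 0.4132 + (0.315)(0.373)² = 0.4570 kg·m².
ω_f = L_i / I_f = -1.842 / 0.4570 = -4.030 rad/s.

|ω_f| ≈ 4.03 rad/s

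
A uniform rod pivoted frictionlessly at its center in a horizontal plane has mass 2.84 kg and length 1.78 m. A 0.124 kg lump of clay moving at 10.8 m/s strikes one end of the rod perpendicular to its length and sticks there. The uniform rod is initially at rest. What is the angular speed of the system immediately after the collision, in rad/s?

About the pivot the impulsive forces during the collision are internal, so angular momentum about that axis is conserved.
I_p = (1/12)(2.84)(1.78)² = 0.7499 kg·m². Taking the sense of the lump of clay's angular momentum as positive, L_{lump} = m v R = (0.124)(10.8)(1.78/2) = 1.192 kg·m²/s.
L_i = 0 + 1.192 = 1.192 kg·m²/s.
After sticking, I_f = I_p + m R² = 0.7499 + (0.124)(1.78/2)² = 0.8481 kg·m².
ω_f = L_i / I_f = 1.192 / 0.8481 = 1.405 rad/s.

|ω_f| ≈ 1.41 rad/s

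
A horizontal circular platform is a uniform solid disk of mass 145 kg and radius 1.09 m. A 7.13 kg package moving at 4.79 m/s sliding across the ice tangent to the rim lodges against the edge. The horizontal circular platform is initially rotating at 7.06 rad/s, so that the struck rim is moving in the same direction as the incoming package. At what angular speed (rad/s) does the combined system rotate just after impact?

|ω_f| ≈ 6.82 rad/s

About the central axle the impulsive forces during the collision are internal, so angular momentum about that axis is conserved.
I_p = ½(145)(1.09)² = 86.14 kg·m². Taking the sense of the package's angular momentum as positive, L_{package} = m v R = (7.13)(4.79)(1.09) = 37.23 kg·m²/s.
L_i = +I_p ω_p + m v R = +(86.14)(7.06) + 37.23 = 645.4 kg·m²/s.
After sticking, I_f = I_p + m R² = 86.14 + (7.13)(1.09)² = 94.61 kg·m².
ω_f = L_i / I_f = 645.4 / 94.61 = 6.821 rad/s.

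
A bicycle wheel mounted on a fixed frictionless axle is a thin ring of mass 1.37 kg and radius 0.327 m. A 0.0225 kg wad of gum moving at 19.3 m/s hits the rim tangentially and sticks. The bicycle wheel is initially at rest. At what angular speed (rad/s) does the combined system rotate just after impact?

About the axle the impulsive forces during the collision are internal, so angular momentum about that axis is conserved.
I_p = (1.37)(0.327)² = 0.1465 kg·m². Taking the sense of the wad of gum's angular momentum as positive, L_{wad} = m v R = (0.0225)(19.3)(0.327) = 0.1420 kg·m²/s.
L_i = 0 + 0.1420 = 0.1420 kg·m²/s.
After sticking, I_f = I_p + m R² = 0.1465 + (0.0225)(0.327)² = 0.1489 kg·m².
ω_f = L_i / I_f = 0.1420 / 0.1489 = 0.9537 rad/s.

|ω_f| ≈ 0.954 rad/s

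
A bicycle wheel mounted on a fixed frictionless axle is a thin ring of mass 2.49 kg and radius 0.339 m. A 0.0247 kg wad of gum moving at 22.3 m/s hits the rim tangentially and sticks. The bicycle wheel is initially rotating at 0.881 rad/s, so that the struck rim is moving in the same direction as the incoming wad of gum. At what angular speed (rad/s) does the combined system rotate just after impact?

The axle reaction passes through the axle and exerts no torque about it; angular momentum about the axle is conserved through the impact.
I_p = (2.49)(0.339)² = 0.2862 kg·m². Taking the sense of the wad of gum's angular momentum as positive, L_{wad} = m v R = (0.0247)(22.3)(0.339) = 0.1867 kg·m²/s.
L_i = +I_p ω_p + m v R = +(0.2862)(0.881) + 0.1867 = 0.4388 kg·m²/s.
After sticking, I_f = I_p + m R² = 0.2862 + (0.0247)(0.339)² = 0.2890 kg·m².
ω_f = L_i / I_f = 0.4388 / 0.2890 = 1.518 rad/s.

|ω_f| ≈ 1.52 rad/s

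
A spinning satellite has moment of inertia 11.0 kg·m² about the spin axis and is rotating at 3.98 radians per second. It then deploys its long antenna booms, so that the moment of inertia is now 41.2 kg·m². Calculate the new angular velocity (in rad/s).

With no external torque about the axis, L is conserved: I₁ω₁ = I₂ω₂.
ω₂ = I₁ω₁ / I₂ = (11.00)(3.98 rad/s) / (41.20) = 1.063 rad/s.

ω₂ ≈ 1.06 rad/s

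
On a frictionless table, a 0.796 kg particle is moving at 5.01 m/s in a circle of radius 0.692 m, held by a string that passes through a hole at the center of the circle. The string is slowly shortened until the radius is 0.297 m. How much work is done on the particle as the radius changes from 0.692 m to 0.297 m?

W ≈ 44.2 J

The only horizontal force on the mass is along the cord (radial), so it exerts no torque about the hole and angular momentum m v r is conserved.
v₂ = v₁ r₁ / r₂ = (5.01)(0.692) / (0.297) = 11.67 m/s.
W = ΔKE = ½m(v₂² − v₁²) = 44.24 J.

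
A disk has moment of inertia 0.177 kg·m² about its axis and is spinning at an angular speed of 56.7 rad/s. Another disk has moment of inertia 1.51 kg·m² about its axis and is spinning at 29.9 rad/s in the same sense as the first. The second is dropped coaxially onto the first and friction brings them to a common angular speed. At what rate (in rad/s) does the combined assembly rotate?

No external torque acts about the common axis, so total angular momentum is conserved.
Taking A's sense as positive: L = (0.1770)(56.7) + (1.510)(29.9) = 55.18 kg·m²·rad/s.
Combined I = 0.1770 + 1.510 = 1.687 kg·m².
ω_f = L / I = 55.18 / 1.687 = 32.71 rad/s.

|ω_f| ≈ 32.7 rad/s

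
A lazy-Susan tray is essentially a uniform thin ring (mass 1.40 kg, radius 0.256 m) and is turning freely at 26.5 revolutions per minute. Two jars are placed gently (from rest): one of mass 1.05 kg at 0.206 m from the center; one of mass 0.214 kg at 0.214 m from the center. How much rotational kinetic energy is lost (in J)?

energy lost ≈ 0.131 J

The added mass arrives with no angular momentum about the center, and any external torque about the center is negligible, so the system's angular momentum is conserved.
I_p = (1.40)(0.256)² = 0.09175 kg·m².
Added inertia Σmr² = (1.05)(0.206)² + (0.214)(0.214)² = 0.05436 kg·m²; I_f = 0.09175 + 0.05436 = 0.1461 kg·m².
ω_f = I_p ω_i / I_f = (0.09175)(26.5) / 0.1461 = 16.64 rpm.
KE_i = ½(0.09175)(2.775 rad/s)² = 0.3533 J; KE_f = ½(0.1461)(1.743)² = 0.2218 J.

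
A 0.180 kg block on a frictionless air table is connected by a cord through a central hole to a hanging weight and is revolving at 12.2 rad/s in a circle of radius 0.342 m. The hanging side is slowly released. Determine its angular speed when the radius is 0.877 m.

ω₂ ≈ 1.86 rad/s

No torque about the axis ⇒ m r₁² ω₁ = m r₂² ω₂.
ω₂ = ω₁ (r₁/r₂)² = (12.2)(0.342/0.877)² = 1.855 rad/s.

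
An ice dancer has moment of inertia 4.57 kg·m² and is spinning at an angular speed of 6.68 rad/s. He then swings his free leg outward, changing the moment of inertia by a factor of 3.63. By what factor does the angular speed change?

Angular momentum about the spin axis is conserved since the torque about it is zero.
I₂ = 3.63 × 4.57 = 16.59 kg·m².
ω₂/ω₁ = I₁/I₂ = 4.570 / 16.59 = 0.2755.

ω₂/ω₁ ≈ 0.275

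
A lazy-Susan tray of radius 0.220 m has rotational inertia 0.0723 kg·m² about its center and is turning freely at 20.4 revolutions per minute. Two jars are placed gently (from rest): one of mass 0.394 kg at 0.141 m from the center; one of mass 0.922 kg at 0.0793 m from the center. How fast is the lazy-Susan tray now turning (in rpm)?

No external torque acts about the center; L_before = L_after.
Added inertia Σmr² = (0.394)(0.141)² + (0.922)(0.0793)² = 0.01363 kg·m²; I_f = 0.07230 + 0.01363 = 0.08593 kg·m².
ω_f = I_p ω_i / I_f = (0.07230)(20.4) / 0.08593 = 17.16 rpm.

ω_f ≈ 17.2 rpm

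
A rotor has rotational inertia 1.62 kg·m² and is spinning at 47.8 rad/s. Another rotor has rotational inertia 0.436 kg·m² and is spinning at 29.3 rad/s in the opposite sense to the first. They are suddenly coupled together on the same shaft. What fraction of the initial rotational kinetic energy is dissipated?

The coupling torques are internal; angular momentum about the shared axis is conserved.
Taking A's sense as positive: L = (1.620)(47.8) − (0.4360)(29.3) = 64.66 kg·m²·rad/s.
Combined I = 1.620 + 0.4360 = 2.056 kg·m².
ω_f = L / I = 64.66 / 2.056 = 31.45 rad/s.
KE_i = ½ΣIω² = 2038 J; KE_f = ½(2.056)(31.45)² = 1017 J.
Fraction dissipated = (KE_i − KE_f)/KE_i = 0.5010.

fraction ≈ 0.501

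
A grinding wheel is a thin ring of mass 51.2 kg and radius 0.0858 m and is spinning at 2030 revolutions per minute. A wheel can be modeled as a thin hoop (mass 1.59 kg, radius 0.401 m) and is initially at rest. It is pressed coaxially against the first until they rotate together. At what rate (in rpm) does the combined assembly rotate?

|ω_f| ≈ 1210 rpm

No external torque acts about the common axis, so total angular momentum is conserved.
Moments of inertia: I_A = (51.2)(0.0858)² = 0.3769 kg·m²; I_B = (1.59)(0.401)² = 0.2557 kg·m².
Taking A's sense as positive: L = (0.3769)(2030) = 765.1 kg·m²·rpm.
Combined I = 0.3769 + 0.2557 = 0.6326 kg·m².
ω_f = L / I = 765.1 / 0.6326 = 1210 rpm.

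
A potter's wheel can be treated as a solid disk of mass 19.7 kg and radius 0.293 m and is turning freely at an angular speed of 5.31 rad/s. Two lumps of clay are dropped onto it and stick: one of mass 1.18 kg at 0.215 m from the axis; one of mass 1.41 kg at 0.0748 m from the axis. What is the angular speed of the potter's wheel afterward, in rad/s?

ω_f ≈ 4.94 rad/s

No external torque acts about the axis; L_before = L_after.
I_p = ½(19.7)(0.293)² = 0.8456 kg·m².
Added inertia Σmr² = (1.18)(0.215)² + (1.41)(0.0748)² = 0.06243 kg·m²; I_f = 0.8456 + 0.06243 = 0.9080 kg·m².
ω_f = I_p ω_i / I_f = (0.8456)(5.31) / 0.9080 = 4.945 rad/s.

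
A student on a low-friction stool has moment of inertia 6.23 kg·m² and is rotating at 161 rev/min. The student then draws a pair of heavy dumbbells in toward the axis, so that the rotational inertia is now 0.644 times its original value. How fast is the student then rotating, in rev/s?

Angular momentum about the spin axis is conserved since the torque about it is zero.
I₂ = 0.644 × 6.23 = 4.012 kg·m².
ω₂ = I₁ω₁ / I₂ = (6.230)(161 rpm) / (4.012) = 250.0 rpm = 4.167 rev/s.

ω₂ ≈ 4.17 rev/s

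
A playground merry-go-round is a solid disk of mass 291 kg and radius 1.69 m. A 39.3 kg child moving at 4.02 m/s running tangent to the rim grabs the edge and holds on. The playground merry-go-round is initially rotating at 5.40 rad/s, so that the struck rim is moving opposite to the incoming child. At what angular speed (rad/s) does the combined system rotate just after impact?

|ω_f| ≈ 3.75 rad/s

About the axle the impulsive forces during the collision are internal, so angular momentum about that axis is conserved.
I_p = ½(291)(1.69)² = 415.6 kg·m². Taking the sense of the child's angular momentum as positive, L_{child} = m v R = (39.3)(4.02)(1.69) = 267.0 kg·m²/s.
L_i = −I_p ω_p + m v R = −(415.6)(5.40) + 267.0 = -1977 kg·m²/s.
After sticking, I_f = I_p + m R² = 415.6 + (39.3)(1.69)² = 527.8 kg·m².
ω_f = L_i / I_f = -1977 / 527.8 = -3.746 rad/s.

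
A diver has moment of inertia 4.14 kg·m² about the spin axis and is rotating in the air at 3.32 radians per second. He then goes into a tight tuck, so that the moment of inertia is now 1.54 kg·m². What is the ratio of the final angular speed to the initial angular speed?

No external torque acts about the spin axis, so angular momentum is conserved.
ω₂/ω₁ = I₁/I₂ = 4.140 / 1.540 = 2.688.

ω₂/ω₁ ≈ 2.69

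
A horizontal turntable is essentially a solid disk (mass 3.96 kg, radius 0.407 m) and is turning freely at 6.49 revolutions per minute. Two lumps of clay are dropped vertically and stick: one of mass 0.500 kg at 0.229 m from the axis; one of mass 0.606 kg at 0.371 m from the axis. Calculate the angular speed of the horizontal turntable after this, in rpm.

No external torque acts about the axis; L_before = L_after.
I_p = ½(3.96)(0.407)² = 0.3280 kg·m².
Added inertia Σmr² = (0.500)(0.229)² + (0.606)(0.371)² = 0.1096 kg·m²; I_f = 0.3280 + 0.1096 = 0.4376 kg·m².
ω_f = I_p ω_i / I_f = (0.3280)(6.49) / 0.4376 = 4.864 rpm.

ω_f ≈ 4.86 rpm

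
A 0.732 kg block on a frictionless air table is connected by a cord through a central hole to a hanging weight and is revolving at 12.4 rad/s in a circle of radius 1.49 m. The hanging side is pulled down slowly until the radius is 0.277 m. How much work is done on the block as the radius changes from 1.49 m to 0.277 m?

No torque about the axis ⇒ m r₁² ω₁ = m r₂² ω₂.
ω₂ = ω₁ (r₁/r₂)² = (12.4)(1.49/0.277)² = 358.8 rad/s.
W = ΔKE = ½m(v₂² − v₁²) = 3490 J.

W ≈ 3490 J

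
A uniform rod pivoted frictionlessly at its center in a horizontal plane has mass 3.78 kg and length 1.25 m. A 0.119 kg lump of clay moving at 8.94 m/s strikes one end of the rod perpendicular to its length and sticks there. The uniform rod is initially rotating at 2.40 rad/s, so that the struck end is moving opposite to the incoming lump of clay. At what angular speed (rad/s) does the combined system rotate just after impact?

|ω_f| ≈ 0.959 rad/s

The axle reaction passes through the pivot and exerts no torque about it; angular momentum about the pivot is conserved through the impact.
I_p = (1/12)(3.78)(1.25)² = 0.4922 kg·m². Taking the sense of the lump of clay's angular momentum as positive, L_{lump} = m v R = (0.119)(8.94)(1.25/2) = 0.6649 kg·m²/s.
L_i = −I_p ω_p + m v R = −(0.4922)(2.40) + 0.6649 = -0.5163 kg·m²/s.
After sticking, I_f = I_p + m R² = 0.4922 + (0.119)(1.25/2)² = 0.5387 kg·m².
ω_f = L_i / I_f = -0.5163 / 0.5387 = -0.9585 rad/s.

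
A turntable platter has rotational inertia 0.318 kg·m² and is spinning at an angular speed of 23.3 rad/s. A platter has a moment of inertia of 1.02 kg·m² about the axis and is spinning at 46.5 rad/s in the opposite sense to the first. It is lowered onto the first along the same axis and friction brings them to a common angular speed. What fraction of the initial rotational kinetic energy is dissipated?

fraction ≈ 0.497

The coupling torques are internal; angular momentum about the shared axis is conserved.
Taking A's sense as positive: L = (0.3180)(23.3) − (1.020)(46.5) = -40.02 kg·m²·rad/s.
Combined I = 0.3180 + 1.020 = 1.338 kg·m².
ω_f = L / I = -40.02 / 1.338 = -29.91 rad/s.
KE_i = ½ΣIω² = 1189 J; KE_f = ½(1.338)(29.91)² = 598.5 J.
Fraction dissipated = (KE_i − KE_f)/KE_i = 0.4966.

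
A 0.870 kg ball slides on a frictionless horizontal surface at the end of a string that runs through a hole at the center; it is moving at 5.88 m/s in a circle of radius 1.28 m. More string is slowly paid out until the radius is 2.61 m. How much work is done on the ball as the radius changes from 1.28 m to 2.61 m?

Central (radial) force ⇒ zero torque about the center ⇒ m v r is constant.
v₂ = v₁ r₁ / r₂ = (5.88)(1.28) / (2.61) = 2.884 m/s.
W = ΔKE = ½m(v₂² − v₁²) = -11.42 J.

W ≈ -11.4 J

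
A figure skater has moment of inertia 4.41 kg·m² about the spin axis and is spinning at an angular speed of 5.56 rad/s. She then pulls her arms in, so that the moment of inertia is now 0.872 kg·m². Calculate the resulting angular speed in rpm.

Angular momentum about the spin axis is conserved since the torque about it is zero.
ω₂ = I₁ω₁ / I₂ = (4.410)(5.56 rad/s) / (0.8720) = 28.12 rad/s = 268.5 rpm.

ω₂ ≈ 269 rpm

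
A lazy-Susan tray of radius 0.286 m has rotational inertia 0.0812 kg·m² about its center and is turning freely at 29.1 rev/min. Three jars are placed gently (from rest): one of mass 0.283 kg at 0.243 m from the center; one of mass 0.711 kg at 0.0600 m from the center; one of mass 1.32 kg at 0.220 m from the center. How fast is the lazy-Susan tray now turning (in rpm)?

No external torque acts about the center; L_before = L_after.
Added inertia Σmr² = (0.283)(0.243)² + (0.711)(0.0600)² + (1.32)(0.220)² = 0.08316 kg·m²; I_f = 0.08120 + 0.08316 = 0.1644 kg·m².
ω_f = I_p ω_i / I_f = (0.08120)(29.1) / 0.1644 = 14.38 rpm.

ω_f ≈ 14.4 rpm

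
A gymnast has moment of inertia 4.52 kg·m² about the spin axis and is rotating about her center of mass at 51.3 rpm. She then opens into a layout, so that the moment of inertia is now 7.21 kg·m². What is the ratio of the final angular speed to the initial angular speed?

ω₂/ω₁ ≈ 0.627

With no external torque about the axis, L is conserved: I₁ω₁ = I₂ω₂.
ω₂/ω₁ = I₁/I₂ = 4.520 / 7.210 = 0.6269.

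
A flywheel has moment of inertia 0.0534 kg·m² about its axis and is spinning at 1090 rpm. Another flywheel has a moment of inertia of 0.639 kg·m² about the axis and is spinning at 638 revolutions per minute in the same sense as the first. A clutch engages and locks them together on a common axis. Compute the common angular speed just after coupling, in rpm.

No external torque acts about the common axis, so total angular momentum is conserved.
Taking A's sense as positive: L = (0.05340)(1090) + (0.6390)(638) = 465.9 kg·m²·rpm.
Combined I = 0.05340 + 0.6390 = 0.6924 kg·m².
ω_f = L / I = 465.9 / 0.6924 = 672.9 rpm.

|ω_f| ≈ 673 rpm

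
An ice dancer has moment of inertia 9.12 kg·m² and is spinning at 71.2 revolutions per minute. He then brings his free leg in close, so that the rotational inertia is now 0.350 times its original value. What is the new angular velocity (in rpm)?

No external torque acts about the spin axis, so angular momentum is conserved.
I₂ = 0.350 × 9.12 = 3.192 kg·m².
ω₂ = I₁ω₁ / I₂ = (9.120)(71.2 rpm) / (3.192) = 203.4 rpm.

ω₂ ≈ 203 rpm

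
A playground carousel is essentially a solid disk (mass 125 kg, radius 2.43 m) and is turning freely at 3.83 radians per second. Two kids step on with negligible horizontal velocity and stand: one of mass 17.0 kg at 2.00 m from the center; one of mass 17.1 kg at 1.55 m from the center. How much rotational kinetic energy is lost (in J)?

energy lost ≈ 618 J

No external torque acts about the center; L_before = L_after.
I_p = ½(125)(2.43)² = 369.1 kg·m².
Added inertia Σmr² = (17.0)(2.00)² + (17.1)(1.55)² = 109.1 kg·m²; I_f = 369.1 + 109.1 = 478.1 kg·m².
ω_f = I_p ω_i / I_f = (369.1)(3.83) / 478.1 = 2.956 rad/s.
KE_i = ½(369.1)(3.830 rad/s)² = 2707 J; KE_f = ½(478.1)(2.956)² = 2089 J.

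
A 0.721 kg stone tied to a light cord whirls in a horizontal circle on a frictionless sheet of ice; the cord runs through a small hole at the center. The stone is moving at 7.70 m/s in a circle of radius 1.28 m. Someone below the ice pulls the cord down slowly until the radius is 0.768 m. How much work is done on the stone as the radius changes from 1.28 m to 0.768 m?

The only horizontal force on the mass is along the cord (radial), so it exerts no torque about the hole and angular momentum m v r is conserved.
v₂ = v₁ r₁ / r₂ = (7.70)(1.28) / (0.768) = 12.83 m/s.
W = ΔKE = ½m(v₂² − v₁²) = 38.00 J.

W ≈ 38.0 J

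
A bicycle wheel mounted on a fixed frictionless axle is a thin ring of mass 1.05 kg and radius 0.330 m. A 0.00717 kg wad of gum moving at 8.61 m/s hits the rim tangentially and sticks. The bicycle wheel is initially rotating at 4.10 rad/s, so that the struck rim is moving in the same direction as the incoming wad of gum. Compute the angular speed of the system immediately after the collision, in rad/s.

|ω_f| ≈ 4.25 rad/s

About the axle the impulsive forces during the collision are internal, so angular momentum about that axis is conserved.
I_p = (1.05)(0.330)² = 0.1143 kg·m². Taking the sense of the wad of gum's angular momentum as positive, L_{wad} = m v R = (0.00717)(8.61)(0.330) = 0.02037 kg·m²/s.
L_i = +I_p ω_p + m v R = +(0.1143)(4.10) + 0.02037 = 0.4892 kg·m²/s.
After sticking, I_f = I_p + m R² = 0.1143 + (0.00717)(0.330)² = 0.1151 kg·m².
ω_f = L_i / I_f = 0.4892 / 0.1151 = 4.249 rad/s.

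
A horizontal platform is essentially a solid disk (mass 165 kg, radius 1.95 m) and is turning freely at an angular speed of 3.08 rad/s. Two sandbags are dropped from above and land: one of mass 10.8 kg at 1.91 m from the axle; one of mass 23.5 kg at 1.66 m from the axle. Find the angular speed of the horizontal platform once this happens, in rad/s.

ω_f ≈ 2.31 rad/s

No external torque acts about the axle; L_before = L_after.
I_p = ½(165)(1.95)² = 313.7 kg·m².
Added inertia Σmr² = (10.8)(1.91)² + (23.5)(1.66)² = 104.2 kg·m²; I_f = 313.7 + 104.2 = 417.9 kg·m².
ω_f = I_p ω_i / I_f = (313.7)(3.08) / 417.9 = 2.312 rad/s.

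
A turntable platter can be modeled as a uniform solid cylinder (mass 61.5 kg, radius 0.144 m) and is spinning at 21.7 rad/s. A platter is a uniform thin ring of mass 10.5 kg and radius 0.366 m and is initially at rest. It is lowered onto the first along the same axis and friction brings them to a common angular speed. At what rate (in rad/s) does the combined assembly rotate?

|ω_f| ≈ 6.77 rad/s

No external torque acts about the common axis, so total angular momentum is conserved.
Moments of inertia: I_A = ½(61.5)(0.144)² = 0.6376 kg·m²; I_B = (10.5)(0.366)² = 1.407 kg·m².
Taking A's sense as positive: L = (0.6376)(21.7) = 13.84 kg·m²·rad/s.
Combined I = 0.6376 + 1.407 = 2.044 kg·m².
ω_f = L / I = 13.84 / 2.044 = 6.769 rad/s.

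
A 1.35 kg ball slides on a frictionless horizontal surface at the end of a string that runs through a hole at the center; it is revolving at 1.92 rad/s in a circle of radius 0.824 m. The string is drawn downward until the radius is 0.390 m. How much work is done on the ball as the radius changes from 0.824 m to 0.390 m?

The constraining force is radial, so m r² ω about the center is conserved.
ω₂ = ω₁ (r₁/r₂)² = (1.92)(0.824/0.390)² = 8.571 rad/s.
W = ΔKE = ½m(v₂² − v₁²) = 5.852 J.

W ≈ 5.85 J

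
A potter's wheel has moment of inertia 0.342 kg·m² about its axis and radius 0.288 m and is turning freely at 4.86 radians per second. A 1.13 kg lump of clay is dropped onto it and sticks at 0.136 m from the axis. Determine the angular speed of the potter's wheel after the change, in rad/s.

The added mass arrives with no angular momentum about the axis, and any external torque about the axis is negligible, so the system's angular momentum is conserved.
Added inertia Σmr² = (1.13)(0.136)² = 0.02090 kg·m²; I_f = 0.3420 + 0.02090 = 0.3629 kg·m².
ω_f = I_p ω_i / I_f = (0.3420)(4.86) / 0.3629 = 4.580 rad/s.

ω_f ≈ 4.58 rad/s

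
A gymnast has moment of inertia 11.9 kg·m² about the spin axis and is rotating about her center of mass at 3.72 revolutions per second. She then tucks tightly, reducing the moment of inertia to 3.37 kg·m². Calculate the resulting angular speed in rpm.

With no external torque about the axis, L is conserved: I₁ω₁ = I₂ω₂.
ω₂ = I₁ω₁ / I₂ = (11.90)(3.72 rev/s) / (3.370) = 13.14 rev/s = 788.2 rpm.

ω₂ ≈ 788 rpm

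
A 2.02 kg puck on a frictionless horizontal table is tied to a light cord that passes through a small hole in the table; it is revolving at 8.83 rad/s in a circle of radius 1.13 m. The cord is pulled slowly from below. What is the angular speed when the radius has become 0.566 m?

ω₂ ≈ 35.2 rad/s

The constraining force is radial, so m r² ω about the center is conserved.
ω₂ = ω₁ (r₁/r₂)² = (8.83)(1.13/0.566)² = 35.20 rad/s.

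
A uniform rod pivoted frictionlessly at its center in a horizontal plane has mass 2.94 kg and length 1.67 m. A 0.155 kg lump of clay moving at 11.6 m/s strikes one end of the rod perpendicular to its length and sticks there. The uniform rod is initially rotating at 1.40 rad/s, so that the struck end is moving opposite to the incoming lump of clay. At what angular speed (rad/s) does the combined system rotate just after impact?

The axle reaction passes through the pivot and exerts no torque about it; angular momentum about the pivot is conserved through the impact.
I_p = (1/12)(2.94)(1.67)² = 0.6833 kg·m². Taking the sense of the lump of clay's angular momentum as positive, L_{lump} = m v R = (0.155)(11.6)(1.67/2) = 1.501 kg·m²/s.
L_i = −I_p ω_p + m v R = −(0.6833)(1.40) + 1.501 = 0.5447 kg·m²/s.
After sticking, I_f = I_p + m R² = 0.6833 + (0.155)(1.67/2)² = 0.7914 kg·m².
ω_f = L_i / I_f = 0.5447 / 0.7914 = 0.6884 rad/s.

|ω_f| ≈ 0.688 rad/s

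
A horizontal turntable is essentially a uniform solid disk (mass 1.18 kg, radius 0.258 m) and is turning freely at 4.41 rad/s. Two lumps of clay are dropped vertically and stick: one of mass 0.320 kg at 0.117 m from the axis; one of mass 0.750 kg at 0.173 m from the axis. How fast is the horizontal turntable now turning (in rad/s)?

No external torque acts about the axis; L_before = L_after.
I_p = ½(1.18)(0.258)² = 0.03927 kg·m².
Added inertia Σmr² = (0.320)(0.117)² + (0.750)(0.173)² = 0.02683 kg·m²; I_f = 0.03927 + 0.02683 = 0.06610 kg·m².
ω_f = I_p ω_i / I_f = (0.03927)(4.41) / 0.06610 = 2.620 rad/s.

ω_f ≈ 2.62 rad/s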